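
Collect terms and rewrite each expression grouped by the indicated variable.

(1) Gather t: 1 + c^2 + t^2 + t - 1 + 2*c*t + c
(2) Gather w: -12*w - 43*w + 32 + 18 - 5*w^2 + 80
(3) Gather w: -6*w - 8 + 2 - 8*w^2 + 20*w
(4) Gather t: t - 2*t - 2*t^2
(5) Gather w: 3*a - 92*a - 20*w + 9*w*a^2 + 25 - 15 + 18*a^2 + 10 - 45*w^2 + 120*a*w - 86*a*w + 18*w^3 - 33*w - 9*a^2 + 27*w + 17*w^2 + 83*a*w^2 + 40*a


(1) = c^2 + c + t^2 + t*(2*c + 1)
(2) = -5*w^2 - 55*w + 130
(3) = -8*w^2 + 14*w - 6
(4) = -2*t^2 - t
(5) = 9*a^2 - 49*a + 18*w^3 + w^2*(83*a - 28) + w*(9*a^2 + 34*a - 26) + 20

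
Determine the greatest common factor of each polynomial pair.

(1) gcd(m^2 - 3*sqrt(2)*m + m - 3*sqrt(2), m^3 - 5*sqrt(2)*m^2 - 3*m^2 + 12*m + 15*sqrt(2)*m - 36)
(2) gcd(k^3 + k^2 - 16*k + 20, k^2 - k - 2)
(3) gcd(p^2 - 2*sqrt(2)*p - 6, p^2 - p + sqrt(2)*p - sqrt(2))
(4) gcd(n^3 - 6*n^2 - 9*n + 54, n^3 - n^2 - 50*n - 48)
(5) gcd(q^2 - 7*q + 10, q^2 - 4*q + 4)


(1) = gcd((m + 1)*(m - 3*sqrt(2)), (m - 3)*(m - 3*sqrt(2))*(m - 2*sqrt(2))) = m - 3*sqrt(2)
(2) = gcd((k - 2)^2*(k + 5), (k - 2)*(k + 1)) = k - 2
(3) = p + sqrt(2)
(4) = gcd((n - 6)*(n - 3)*(n + 3), (n - 8)*(n + 1)*(n + 6)) = 1
(5) = gcd((q - 5)*(q - 2), (q - 2)^2) = q - 2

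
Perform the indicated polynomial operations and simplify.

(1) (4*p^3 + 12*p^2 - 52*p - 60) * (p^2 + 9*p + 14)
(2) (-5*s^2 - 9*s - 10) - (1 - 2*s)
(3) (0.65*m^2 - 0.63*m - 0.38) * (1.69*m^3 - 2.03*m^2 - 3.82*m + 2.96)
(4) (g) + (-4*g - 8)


(1) = 4*p^5 + 48*p^4 + 112*p^3 - 360*p^2 - 1268*p - 840
(2) = -5*s^2 - 7*s - 11
(3) = 1.0985*m^5 - 2.3842*m^4 - 1.8463*m^3 + 5.102*m^2 - 0.4132*m - 1.1248
(4) = -3*g - 8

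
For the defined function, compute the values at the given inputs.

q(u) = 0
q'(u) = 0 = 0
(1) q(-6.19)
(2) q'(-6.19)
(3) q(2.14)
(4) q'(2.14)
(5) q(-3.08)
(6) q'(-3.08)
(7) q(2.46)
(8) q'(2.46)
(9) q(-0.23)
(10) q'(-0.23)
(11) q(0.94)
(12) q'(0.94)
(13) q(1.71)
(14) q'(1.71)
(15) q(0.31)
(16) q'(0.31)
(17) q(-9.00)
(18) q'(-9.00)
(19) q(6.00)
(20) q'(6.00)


(1) = 0.00
(2) = 0.00
(3) = 0.00
(4) = 0.00
(5) = 0.00
(6) = 0.00
(7) = 0.00
(8) = 0.00
(9) = 0.00
(10) = 0.00
(11) = 0.00
(12) = 0.00
(13) = 0.00
(14) = 0.00
(15) = 0.00
(16) = 0.00
(17) = 0.00
(18) = 0.00
(19) = 0.00
(20) = 0.00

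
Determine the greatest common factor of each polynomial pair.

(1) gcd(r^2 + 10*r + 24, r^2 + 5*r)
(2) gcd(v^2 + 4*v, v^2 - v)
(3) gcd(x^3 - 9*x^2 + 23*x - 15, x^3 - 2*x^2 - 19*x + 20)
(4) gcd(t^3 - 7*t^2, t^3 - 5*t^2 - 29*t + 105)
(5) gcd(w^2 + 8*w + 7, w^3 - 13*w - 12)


(1) = 1
(2) = gcd(v*(v + 4), v*(v - 1)) = v
(3) = x^2 - 6*x + 5
(4) = gcd(t^2*(t - 7), (t - 7)*(t - 3)*(t + 5)) = t - 7
(5) = w + 1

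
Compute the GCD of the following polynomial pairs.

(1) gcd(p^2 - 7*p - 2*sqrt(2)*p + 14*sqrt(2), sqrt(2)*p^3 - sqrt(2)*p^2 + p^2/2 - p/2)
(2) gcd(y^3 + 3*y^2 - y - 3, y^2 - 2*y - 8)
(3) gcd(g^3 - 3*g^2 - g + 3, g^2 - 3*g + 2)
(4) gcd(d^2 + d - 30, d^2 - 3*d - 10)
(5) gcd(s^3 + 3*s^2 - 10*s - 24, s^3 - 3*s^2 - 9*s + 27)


(1) = 1
(2) = gcd((y - 1)*(y + 1)*(y + 3), (y - 4)*(y + 2)) = 1
(3) = g - 1
(4) = gcd((d - 5)*(d + 6), (d - 5)*(d + 2)) = d - 5
(5) = s - 3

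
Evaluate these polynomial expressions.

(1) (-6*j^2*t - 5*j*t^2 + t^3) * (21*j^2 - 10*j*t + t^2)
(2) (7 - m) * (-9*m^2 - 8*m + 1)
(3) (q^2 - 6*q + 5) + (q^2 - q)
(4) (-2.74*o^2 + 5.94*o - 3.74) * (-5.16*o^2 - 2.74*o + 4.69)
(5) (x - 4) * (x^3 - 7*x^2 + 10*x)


(1) = -126*j^4*t - 45*j^3*t^2 + 65*j^2*t^3 - 15*j*t^4 + t^5
(2) = 9*m^3 - 55*m^2 - 57*m + 7
(3) = 2*q^2 - 7*q + 5
(4) = 14.1384*o^4 - 23.1428*o^3 - 9.8278*o^2 + 38.1062*o - 17.5406
(5) = x^4 - 11*x^3 + 38*x^2 - 40*x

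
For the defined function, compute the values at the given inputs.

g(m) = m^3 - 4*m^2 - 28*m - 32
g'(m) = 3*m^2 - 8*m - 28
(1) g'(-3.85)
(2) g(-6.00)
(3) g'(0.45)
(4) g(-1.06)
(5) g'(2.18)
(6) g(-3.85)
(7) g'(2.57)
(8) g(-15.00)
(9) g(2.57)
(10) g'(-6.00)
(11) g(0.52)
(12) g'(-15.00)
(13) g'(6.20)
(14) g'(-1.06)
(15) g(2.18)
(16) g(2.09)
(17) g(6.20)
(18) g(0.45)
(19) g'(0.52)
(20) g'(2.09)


(1) = 47.27
(2) = -224.00
(3) = -30.99
(4) = -8.01
(5) = -31.18
(6) = -40.56
(7) = -28.75
(8) = -3887.00
(9) = -113.41
(10) = 128.00
(11) = -47.50
(12) = 767.00
(13) = 37.72
(14) = -16.15
(15) = -101.69
(16) = -98.86
(17) = -121.03
(18) = -45.32
(19) = -31.35
(20) = -31.62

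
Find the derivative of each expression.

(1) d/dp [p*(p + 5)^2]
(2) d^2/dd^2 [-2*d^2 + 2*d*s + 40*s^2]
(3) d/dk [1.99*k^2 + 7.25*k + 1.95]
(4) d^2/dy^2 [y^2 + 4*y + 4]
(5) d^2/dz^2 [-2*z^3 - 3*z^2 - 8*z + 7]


(1) = (p + 5)*(3*p + 5)
(2) = -4
(3) = 3.98*k + 7.25
(4) = 2
(5) = -12*z - 6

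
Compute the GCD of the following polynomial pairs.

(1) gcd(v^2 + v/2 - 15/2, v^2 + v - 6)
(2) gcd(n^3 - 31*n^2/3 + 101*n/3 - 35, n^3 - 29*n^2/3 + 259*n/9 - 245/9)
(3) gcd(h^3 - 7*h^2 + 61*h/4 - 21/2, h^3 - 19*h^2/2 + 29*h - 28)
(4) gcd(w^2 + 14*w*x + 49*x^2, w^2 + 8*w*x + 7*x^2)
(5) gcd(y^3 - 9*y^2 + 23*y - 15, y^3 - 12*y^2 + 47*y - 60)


(1) = v + 3
(2) = gcd((n - 5)*(n - 3)*(n - 7/3), (n - 5)*(n - 7/3)^2) = n^2 - 22*n/3 + 35/3
(3) = h^2 - 11*h/2 + 7
(4) = w + 7*x
(5) = gcd((y - 5)*(y - 3)*(y - 1), (y - 5)*(y - 4)*(y - 3)) = y^2 - 8*y + 15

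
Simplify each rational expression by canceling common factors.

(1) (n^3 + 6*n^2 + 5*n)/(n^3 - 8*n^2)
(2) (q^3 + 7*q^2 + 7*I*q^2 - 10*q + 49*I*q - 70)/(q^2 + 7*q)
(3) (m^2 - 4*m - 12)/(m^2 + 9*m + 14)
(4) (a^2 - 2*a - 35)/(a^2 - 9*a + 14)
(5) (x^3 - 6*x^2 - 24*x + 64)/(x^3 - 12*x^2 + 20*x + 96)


(1) = (n^2 + 6*n + 5)/(n^2 - 8*n)
(2) = (q^2 + 7*I*q - 10)/q
(3) = (m - 6)/(m + 7)
(4) = (a + 5)/(a - 2)
(5) = (x^2 + 2*x - 8)/(x^2 - 4*x - 12)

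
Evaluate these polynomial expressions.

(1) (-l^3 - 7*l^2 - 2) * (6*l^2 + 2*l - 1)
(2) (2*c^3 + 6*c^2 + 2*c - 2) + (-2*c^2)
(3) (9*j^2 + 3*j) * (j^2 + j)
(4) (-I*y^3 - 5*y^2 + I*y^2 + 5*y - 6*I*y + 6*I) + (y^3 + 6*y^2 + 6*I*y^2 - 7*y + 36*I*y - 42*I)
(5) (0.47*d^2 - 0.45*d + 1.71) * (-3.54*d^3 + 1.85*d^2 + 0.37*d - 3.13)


(1) = -6*l^5 - 44*l^4 - 13*l^3 - 5*l^2 - 4*l + 2
(2) = 2*c^3 + 4*c^2 + 2*c - 2
(3) = 9*j^4 + 12*j^3 + 3*j^2
(4) = y^3 - I*y^3 + y^2 + 7*I*y^2 - 2*y + 30*I*y - 36*I
(5) = -1.6638*d^5 + 2.4625*d^4 - 6.712*d^3 + 1.5259*d^2 + 2.0412*d - 5.3523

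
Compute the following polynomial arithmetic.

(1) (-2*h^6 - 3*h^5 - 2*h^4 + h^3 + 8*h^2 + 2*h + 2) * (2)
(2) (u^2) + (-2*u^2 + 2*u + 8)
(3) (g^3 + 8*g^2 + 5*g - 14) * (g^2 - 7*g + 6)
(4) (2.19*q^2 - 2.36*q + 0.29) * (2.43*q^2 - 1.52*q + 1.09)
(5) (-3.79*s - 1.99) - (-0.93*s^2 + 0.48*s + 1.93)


(1) = -4*h^6 - 6*h^5 - 4*h^4 + 2*h^3 + 16*h^2 + 4*h + 4
(2) = -u^2 + 2*u + 8
(3) = g^5 + g^4 - 45*g^3 - g^2 + 128*g - 84
(4) = 5.3217*q^4 - 9.0636*q^3 + 6.679*q^2 - 3.0132*q + 0.3161
(5) = 0.93*s^2 - 4.27*s - 3.92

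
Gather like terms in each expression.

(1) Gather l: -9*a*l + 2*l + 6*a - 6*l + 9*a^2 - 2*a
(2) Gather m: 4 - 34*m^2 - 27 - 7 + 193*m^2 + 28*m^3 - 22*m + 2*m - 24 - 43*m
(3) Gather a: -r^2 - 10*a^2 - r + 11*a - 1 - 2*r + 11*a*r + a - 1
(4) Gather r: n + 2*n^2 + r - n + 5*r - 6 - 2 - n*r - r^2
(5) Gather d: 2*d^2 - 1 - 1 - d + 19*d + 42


(1) = 9*a^2 + 4*a + l*(-9*a - 4)
(2) = 28*m^3 + 159*m^2 - 63*m - 54
(3) = -10*a^2 + a*(11*r + 12) - r^2 - 3*r - 2
(4) = 2*n^2 - r^2 + r*(6 - n) - 8
(5) = 2*d^2 + 18*d + 40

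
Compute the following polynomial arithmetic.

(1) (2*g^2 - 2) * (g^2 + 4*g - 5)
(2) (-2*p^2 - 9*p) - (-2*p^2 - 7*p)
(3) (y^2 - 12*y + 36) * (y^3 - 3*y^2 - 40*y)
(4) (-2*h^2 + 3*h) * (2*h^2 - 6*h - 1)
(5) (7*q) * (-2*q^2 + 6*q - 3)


(1) = 2*g^4 + 8*g^3 - 12*g^2 - 8*g + 10
(2) = -2*p
(3) = y^5 - 15*y^4 + 32*y^3 + 372*y^2 - 1440*y
(4) = -4*h^4 + 18*h^3 - 16*h^2 - 3*h
(5) = -14*q^3 + 42*q^2 - 21*q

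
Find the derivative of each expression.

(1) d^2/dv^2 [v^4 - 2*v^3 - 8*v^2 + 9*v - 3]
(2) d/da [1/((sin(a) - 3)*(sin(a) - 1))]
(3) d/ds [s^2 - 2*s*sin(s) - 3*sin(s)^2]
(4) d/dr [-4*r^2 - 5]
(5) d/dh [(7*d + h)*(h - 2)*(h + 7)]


(1) = 12*v^2 - 12*v - 16
(2) = 2*(2 - sin(a))*cos(a)/((sin(a) - 3)^2*(sin(a) - 1)^2)
(3) = -2*s*cos(s) + 2*s - 2*sin(s) - 3*sin(2*s)
(4) = -8*r
(5) = 14*d*h + 35*d + 3*h^2 + 10*h - 14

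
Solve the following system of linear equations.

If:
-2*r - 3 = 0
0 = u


Then:
r = -3/2
u = 0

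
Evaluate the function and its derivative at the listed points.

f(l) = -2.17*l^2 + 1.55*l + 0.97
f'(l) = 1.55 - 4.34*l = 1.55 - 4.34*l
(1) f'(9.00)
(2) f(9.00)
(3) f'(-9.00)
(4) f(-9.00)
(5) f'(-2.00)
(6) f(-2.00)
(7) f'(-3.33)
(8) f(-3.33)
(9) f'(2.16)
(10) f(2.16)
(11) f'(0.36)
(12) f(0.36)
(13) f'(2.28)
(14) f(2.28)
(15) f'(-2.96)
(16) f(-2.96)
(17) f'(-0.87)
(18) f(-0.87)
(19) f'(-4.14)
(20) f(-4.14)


(1) = -37.51
(2) = -160.85
(3) = 40.61
(4) = -188.75
(5) = 10.23
(6) = -10.81
(7) = 16.00
(8) = -28.25
(9) = -7.82
(10) = -5.81
(11) = -0.01
(12) = 1.25
(13) = -8.35
(14) = -6.78
(15) = 14.40
(16) = -22.63
(17) = 5.33
(18) = -2.02
(19) = 19.52
(20) = -42.64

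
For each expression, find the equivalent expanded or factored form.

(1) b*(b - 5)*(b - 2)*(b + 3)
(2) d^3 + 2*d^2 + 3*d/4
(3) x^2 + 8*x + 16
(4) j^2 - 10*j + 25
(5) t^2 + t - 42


(1) = b^4 - 4*b^3 - 11*b^2 + 30*b
(2) = d*(d + 1/2)*(d + 3/2)
(3) = (x + 4)^2
(4) = (j - 5)^2
(5) = (t - 6)*(t + 7)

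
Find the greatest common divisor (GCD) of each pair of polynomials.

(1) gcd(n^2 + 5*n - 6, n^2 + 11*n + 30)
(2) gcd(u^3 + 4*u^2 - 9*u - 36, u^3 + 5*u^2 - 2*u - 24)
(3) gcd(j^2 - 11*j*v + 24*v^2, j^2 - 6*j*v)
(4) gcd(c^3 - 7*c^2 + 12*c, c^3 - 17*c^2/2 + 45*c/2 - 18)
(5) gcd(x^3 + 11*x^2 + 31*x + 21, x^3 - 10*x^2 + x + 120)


(1) = n + 6
(2) = u^2 + 7*u + 12
(3) = 1
(4) = c^2 - 7*c + 12
(5) = gcd((x + 1)*(x + 3)*(x + 7), (x - 8)*(x - 5)*(x + 3)) = x + 3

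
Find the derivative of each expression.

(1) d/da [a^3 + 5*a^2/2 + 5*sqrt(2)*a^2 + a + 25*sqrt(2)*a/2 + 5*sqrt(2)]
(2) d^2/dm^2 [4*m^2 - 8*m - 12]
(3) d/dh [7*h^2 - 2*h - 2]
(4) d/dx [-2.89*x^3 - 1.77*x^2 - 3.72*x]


(1) = 3*a^2 + 5*a + 10*sqrt(2)*a + 1 + 25*sqrt(2)/2
(2) = 8
(3) = 14*h - 2
(4) = -8.67*x^2 - 3.54*x - 3.72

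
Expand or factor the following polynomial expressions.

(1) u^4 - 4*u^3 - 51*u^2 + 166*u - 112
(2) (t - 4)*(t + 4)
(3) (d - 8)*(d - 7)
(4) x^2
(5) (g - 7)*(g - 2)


(1) = (u - 8)*(u - 2)*(u - 1)*(u + 7)
(2) = t^2 - 16
(3) = d^2 - 15*d + 56
(4) = x^2
(5) = g^2 - 9*g + 14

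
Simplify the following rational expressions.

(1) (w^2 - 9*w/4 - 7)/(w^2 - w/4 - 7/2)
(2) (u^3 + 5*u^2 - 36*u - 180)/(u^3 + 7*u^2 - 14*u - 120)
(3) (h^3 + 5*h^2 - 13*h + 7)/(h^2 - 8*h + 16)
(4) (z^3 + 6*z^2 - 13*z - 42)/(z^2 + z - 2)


(1) = (w - 4)/(w - 2)
(2) = (u - 6)/(u - 4)
(3) = (h^3 + 5*h^2 - 13*h + 7)/(h^2 - 8*h + 16)
(4) = (z^2 + 4*z - 21)/(z - 1)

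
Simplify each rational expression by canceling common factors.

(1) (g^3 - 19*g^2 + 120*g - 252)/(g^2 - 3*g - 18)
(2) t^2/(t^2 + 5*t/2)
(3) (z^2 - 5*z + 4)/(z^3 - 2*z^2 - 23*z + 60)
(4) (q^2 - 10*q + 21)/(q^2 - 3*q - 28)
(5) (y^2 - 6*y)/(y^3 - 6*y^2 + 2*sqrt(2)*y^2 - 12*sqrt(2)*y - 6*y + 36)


(1) = (g^2 - 13*g + 42)/(g + 3)
(2) = 2*t/(2*t + 5)
(3) = (z - 1)/(z^2 + 2*z - 15)
(4) = (q - 3)/(q + 4)
(5) = y/(y^2 + 2*sqrt(2)*y - 6)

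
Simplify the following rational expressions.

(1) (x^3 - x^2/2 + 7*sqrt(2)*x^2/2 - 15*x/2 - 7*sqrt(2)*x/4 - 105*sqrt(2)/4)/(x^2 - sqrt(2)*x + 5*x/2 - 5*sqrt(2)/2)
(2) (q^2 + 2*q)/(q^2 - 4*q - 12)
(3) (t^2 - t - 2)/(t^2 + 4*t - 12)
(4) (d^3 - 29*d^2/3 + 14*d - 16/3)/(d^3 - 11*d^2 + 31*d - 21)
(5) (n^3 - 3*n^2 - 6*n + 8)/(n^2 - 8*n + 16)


(1) = (8*x^2 + x*(-24 + 28*sqrt(2)) - 84*sqrt(2))/(8*x - 8*sqrt(2))
(2) = q/(q - 6)
(3) = (t + 1)/(t + 6)
(4) = (3*d^2 - 26*d + 16)/(3*d^2 - 30*d + 63)
(5) = (n^2 + n - 2)/(n - 4)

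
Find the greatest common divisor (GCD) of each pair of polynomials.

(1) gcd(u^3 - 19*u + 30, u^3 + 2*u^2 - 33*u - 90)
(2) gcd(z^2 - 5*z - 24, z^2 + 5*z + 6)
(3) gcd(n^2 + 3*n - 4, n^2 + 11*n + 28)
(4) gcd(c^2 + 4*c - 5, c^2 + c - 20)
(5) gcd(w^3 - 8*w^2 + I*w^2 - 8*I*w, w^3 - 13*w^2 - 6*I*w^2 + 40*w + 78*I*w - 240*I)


(1) = u + 5
(2) = gcd((z - 8)*(z + 3), (z + 2)*(z + 3)) = z + 3
(3) = gcd((n - 1)*(n + 4), (n + 4)*(n + 7)) = n + 4
(4) = c + 5
(5) = w - 8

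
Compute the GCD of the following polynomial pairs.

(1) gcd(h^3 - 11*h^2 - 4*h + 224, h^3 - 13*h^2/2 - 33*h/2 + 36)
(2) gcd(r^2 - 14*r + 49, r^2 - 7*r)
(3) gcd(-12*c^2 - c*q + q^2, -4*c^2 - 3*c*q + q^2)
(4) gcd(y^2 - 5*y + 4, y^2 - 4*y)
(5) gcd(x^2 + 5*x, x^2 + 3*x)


(1) = h - 8
(2) = gcd((r - 7)^2, r*(r - 7)) = r - 7
(3) = -4*c + q
(4) = y - 4
(5) = gcd(x*(x + 5), x*(x + 3)) = x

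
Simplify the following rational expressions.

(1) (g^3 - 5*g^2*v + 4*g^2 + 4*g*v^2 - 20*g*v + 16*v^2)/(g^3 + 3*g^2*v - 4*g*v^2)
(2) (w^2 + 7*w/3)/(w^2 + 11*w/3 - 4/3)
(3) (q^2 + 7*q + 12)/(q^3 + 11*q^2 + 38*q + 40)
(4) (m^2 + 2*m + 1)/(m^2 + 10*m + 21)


(1) = (g^2 - 4*g*v + 4*g - 16*v)/(g^2 + 4*g*v)
(2) = (3*w^2 + 7*w)/(3*w^2 + 11*w - 4)
(3) = (q + 3)/(q^2 + 7*q + 10)
(4) = (m^2 + 2*m + 1)/(m^2 + 10*m + 21)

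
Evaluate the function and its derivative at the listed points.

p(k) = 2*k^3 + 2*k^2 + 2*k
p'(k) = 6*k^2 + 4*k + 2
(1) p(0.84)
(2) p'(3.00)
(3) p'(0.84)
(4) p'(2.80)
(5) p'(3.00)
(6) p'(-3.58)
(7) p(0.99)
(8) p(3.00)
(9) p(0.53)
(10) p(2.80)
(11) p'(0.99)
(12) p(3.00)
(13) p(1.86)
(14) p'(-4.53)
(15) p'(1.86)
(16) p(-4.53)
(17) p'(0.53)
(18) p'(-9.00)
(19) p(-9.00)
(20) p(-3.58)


(1) = 4.28
(2) = 68.00
(3) = 9.59
(4) = 60.24
(5) = 68.00
(6) = 64.58
(7) = 5.88
(8) = 78.00
(9) = 1.92
(10) = 65.18
(11) = 11.84
(12) = 78.00
(13) = 23.51
(14) = 107.01
(15) = 30.20
(16) = -153.94
(17) = 5.81
(18) = 452.00
(19) = -1314.00
(20) = -73.29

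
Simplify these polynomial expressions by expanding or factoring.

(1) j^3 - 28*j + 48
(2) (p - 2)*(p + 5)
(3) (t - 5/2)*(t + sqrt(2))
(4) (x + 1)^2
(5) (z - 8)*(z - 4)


(1) = (j - 4)*(j - 2)*(j + 6)
(2) = p^2 + 3*p - 10
(3) = t^2 - 5*t/2 + sqrt(2)*t - 5*sqrt(2)/2
(4) = x^2 + 2*x + 1
(5) = z^2 - 12*z + 32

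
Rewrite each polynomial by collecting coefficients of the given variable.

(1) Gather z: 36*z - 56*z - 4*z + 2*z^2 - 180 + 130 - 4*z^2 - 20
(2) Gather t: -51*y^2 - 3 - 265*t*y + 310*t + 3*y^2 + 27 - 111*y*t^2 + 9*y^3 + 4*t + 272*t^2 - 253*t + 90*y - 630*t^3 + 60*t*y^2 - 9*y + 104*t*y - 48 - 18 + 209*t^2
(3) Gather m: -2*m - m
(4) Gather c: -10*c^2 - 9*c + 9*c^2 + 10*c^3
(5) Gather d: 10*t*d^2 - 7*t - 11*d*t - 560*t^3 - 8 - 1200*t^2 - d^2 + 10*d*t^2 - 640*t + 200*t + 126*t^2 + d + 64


(1) = -2*z^2 - 24*z - 70
(2) = -630*t^3 + t^2*(481 - 111*y) + t*(60*y^2 - 161*y + 61) + 9*y^3 - 48*y^2 + 81*y - 42
(3) = -3*m
(4) = 10*c^3 - c^2 - 9*c
(5) = d^2*(10*t - 1) + d*(10*t^2 - 11*t + 1) - 560*t^3 - 1074*t^2 - 447*t + 56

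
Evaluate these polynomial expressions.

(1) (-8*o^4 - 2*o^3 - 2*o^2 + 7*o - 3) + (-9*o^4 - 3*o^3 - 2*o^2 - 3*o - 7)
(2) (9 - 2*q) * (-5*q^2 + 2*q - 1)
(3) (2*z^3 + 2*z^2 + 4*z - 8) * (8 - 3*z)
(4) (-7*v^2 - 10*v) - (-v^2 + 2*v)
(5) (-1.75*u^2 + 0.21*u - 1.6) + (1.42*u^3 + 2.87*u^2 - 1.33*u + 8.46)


(1) = -17*o^4 - 5*o^3 - 4*o^2 + 4*o - 10
(2) = 10*q^3 - 49*q^2 + 20*q - 9
(3) = -6*z^4 + 10*z^3 + 4*z^2 + 56*z - 64
(4) = -6*v^2 - 12*v
(5) = 1.42*u^3 + 1.12*u^2 - 1.12*u + 6.86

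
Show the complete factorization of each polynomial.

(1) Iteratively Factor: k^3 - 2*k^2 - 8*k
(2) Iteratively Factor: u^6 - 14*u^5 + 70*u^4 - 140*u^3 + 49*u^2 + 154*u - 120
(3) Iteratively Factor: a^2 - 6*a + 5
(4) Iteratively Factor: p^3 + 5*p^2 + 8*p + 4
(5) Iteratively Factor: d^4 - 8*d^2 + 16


(1) = (k - 4)*(k^2 + 2*k) = (k - 4)*(k + 2)*(k)
(2) = (u - 3)*(u^5 - 11*u^4 + 37*u^3 - 29*u^2 - 38*u + 40) = (u - 3)*(u + 1)*(u^4 - 12*u^3 + 49*u^2 - 78*u + 40) = (u - 3)*(u - 2)*(u + 1)*(u^3 - 10*u^2 + 29*u - 20) = (u - 5)*(u - 3)*(u - 2)*(u + 1)*(u^2 - 5*u + 4) = (u - 5)*(u - 4)*(u - 3)*(u - 2)*(u + 1)*(u - 1)
(3) = (a - 1)*(a - 5)
(4) = (p + 2)*(p^2 + 3*p + 2) = (p + 2)^2*(p + 1)
(5) = (d - 2)*(d^3 + 2*d^2 - 4*d - 8) = (d - 2)^2*(d^2 + 4*d + 4) = (d - 2)^2*(d + 2)*(d + 2)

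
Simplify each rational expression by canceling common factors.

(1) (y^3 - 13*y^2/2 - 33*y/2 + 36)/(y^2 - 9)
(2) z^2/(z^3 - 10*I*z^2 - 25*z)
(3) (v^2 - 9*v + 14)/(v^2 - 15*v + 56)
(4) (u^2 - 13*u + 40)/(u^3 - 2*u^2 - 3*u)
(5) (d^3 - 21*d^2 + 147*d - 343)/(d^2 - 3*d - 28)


(1) = (2*y^2 - 19*y + 24)/(2*y - 6)
(2) = z/(z^2 - 10*I*z - 25)
(3) = (v - 2)/(v - 8)
(4) = (u^2 - 13*u + 40)/(u^3 - 2*u^2 - 3*u)
(5) = (d^2 - 14*d + 49)/(d + 4)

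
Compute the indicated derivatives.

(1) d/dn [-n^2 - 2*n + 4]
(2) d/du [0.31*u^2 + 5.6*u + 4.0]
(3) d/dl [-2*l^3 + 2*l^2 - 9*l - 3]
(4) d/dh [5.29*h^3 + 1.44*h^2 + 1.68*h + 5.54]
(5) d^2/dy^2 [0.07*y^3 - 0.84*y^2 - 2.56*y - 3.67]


(1) = -2*n - 2
(2) = 0.62*u + 5.6
(3) = -6*l^2 + 4*l - 9
(4) = 15.87*h^2 + 2.88*h + 1.68
(5) = 0.42*y - 1.68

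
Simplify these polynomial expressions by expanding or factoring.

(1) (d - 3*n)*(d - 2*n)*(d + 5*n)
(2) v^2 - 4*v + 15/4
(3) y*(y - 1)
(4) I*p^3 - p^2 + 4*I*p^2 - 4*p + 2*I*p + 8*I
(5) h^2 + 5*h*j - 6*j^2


(1) = d^3 - 19*d*n^2 + 30*n^3
(2) = (v - 5/2)*(v - 3/2)
(3) = y^2 - y
(4) = (p + 4)*(p + 2*I)*(I*p + 1)
(5) = (h - j)*(h + 6*j)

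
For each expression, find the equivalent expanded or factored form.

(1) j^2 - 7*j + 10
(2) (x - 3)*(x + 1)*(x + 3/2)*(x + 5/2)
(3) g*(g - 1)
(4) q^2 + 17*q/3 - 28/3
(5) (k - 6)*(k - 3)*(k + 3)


(1) = (j - 5)*(j - 2)
(2) = x^4 + 2*x^3 - 29*x^2/4 - 39*x/2 - 45/4
(3) = g^2 - g
(4) = (q - 4/3)*(q + 7)
(5) = k^3 - 6*k^2 - 9*k + 54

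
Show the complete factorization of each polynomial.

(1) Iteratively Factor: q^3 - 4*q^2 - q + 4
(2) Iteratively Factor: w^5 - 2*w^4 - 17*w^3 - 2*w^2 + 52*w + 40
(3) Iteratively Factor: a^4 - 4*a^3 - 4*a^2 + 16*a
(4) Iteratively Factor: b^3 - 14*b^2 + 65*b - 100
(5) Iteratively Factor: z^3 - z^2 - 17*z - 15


(1) = (q - 4)*(q^2 - 1) = (q - 4)*(q + 1)*(q - 1)
(2) = (w - 5)*(w^4 + 3*w^3 - 2*w^2 - 12*w - 8) = (w - 5)*(w + 2)*(w^3 + w^2 - 4*w - 4) = (w - 5)*(w + 2)^2*(w^2 - w - 2) = (w - 5)*(w - 2)*(w + 2)^2*(w + 1)
(3) = (a - 4)*(a^3 - 4*a) = (a - 4)*(a - 2)*(a^2 + 2*a) = (a - 4)*(a - 2)*(a + 2)*(a)
(4) = (b - 5)*(b^2 - 9*b + 20) = (b - 5)*(b - 4)*(b - 5)
(5) = (z - 5)*(z^2 + 4*z + 3) = (z - 5)*(z + 1)*(z + 3)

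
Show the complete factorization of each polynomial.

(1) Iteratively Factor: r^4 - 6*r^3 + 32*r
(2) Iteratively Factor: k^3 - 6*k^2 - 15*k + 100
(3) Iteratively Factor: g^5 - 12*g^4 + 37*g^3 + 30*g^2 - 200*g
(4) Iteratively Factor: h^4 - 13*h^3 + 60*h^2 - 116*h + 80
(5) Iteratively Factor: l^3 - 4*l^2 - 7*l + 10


(1) = (r - 4)*(r^3 - 2*r^2 - 8*r) = (r - 4)*(r + 2)*(r^2 - 4*r) = r*(r - 4)*(r + 2)*(r - 4)
(2) = (k - 5)*(k^2 - k - 20) = (k - 5)^2*(k + 4)
(3) = (g - 5)*(g^4 - 7*g^3 + 2*g^2 + 40*g) = g*(g - 5)*(g^3 - 7*g^2 + 2*g + 40) = g*(g - 5)^2*(g^2 - 2*g - 8) = g*(g - 5)^2*(g - 4)*(g + 2)
(4) = (h - 2)*(h^3 - 11*h^2 + 38*h - 40) = (h - 4)*(h - 2)*(h^2 - 7*h + 10) = (h - 5)*(h - 4)*(h - 2)*(h - 2)
(5) = (l + 2)*(l^2 - 6*l + 5) = (l - 5)*(l + 2)*(l - 1)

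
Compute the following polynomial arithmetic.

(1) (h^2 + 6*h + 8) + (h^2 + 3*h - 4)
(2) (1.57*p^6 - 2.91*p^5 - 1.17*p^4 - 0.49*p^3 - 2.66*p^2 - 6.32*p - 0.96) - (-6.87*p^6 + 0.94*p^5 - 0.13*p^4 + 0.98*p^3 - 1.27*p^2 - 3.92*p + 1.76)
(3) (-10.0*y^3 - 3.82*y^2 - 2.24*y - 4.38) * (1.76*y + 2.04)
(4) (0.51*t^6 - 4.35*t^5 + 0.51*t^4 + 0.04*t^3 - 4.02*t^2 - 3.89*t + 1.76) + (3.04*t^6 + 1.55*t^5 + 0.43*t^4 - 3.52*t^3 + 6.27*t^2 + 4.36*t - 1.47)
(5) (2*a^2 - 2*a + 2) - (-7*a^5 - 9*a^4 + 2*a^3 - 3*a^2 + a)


(1) = 2*h^2 + 9*h + 4
(2) = 8.44*p^6 - 3.85*p^5 - 1.04*p^4 - 1.47*p^3 - 1.39*p^2 - 2.4*p - 2.72
(3) = -17.6*y^4 - 27.1232*y^3 - 11.7352*y^2 - 12.2784*y - 8.9352
(4) = 3.55*t^6 - 2.8*t^5 + 0.94*t^4 - 3.48*t^3 + 2.25*t^2 + 0.47*t + 0.29
(5) = 7*a^5 + 9*a^4 - 2*a^3 + 5*a^2 - 3*a + 2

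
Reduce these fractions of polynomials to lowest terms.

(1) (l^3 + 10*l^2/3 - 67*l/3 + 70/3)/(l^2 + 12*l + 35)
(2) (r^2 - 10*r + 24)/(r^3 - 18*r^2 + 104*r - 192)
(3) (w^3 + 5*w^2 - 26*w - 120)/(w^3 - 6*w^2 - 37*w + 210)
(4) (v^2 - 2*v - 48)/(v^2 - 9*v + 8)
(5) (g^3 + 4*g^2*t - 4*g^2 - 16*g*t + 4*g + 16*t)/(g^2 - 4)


(1) = (3*l^2 - 11*l + 10)/(3*l + 15)
(2) = 1/(r - 8)
(3) = (w + 4)/(w - 7)
(4) = (v + 6)/(v - 1)
(5) = (g^2 + 4*g*t - 2*g - 8*t)/(g + 2)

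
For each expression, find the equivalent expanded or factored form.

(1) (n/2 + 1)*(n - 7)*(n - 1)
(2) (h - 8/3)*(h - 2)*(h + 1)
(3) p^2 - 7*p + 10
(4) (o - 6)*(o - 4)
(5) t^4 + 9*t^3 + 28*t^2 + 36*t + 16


(1) = n^3/2 - 3*n^2 - 9*n/2 + 7
(2) = h^3 - 11*h^2/3 + 2*h/3 + 16/3
(3) = (p - 5)*(p - 2)
(4) = o^2 - 10*o + 24
(5) = (t + 1)*(t + 2)^2*(t + 4)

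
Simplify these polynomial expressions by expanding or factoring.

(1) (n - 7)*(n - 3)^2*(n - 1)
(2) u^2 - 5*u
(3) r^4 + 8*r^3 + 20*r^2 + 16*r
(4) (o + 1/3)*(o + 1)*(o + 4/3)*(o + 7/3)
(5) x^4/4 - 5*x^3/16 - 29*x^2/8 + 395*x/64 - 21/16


(1) = n^4 - 14*n^3 + 64*n^2 - 114*n + 63
(2) = u*(u - 5)
(3) = r*(r + 2)^2*(r + 4)
(4) = o^4 + 5*o^3 + 25*o^2/3 + 145*o/27 + 28/27
(5) = (x/4 + 1)*(x - 7/2)*(x - 3/2)*(x - 1/4)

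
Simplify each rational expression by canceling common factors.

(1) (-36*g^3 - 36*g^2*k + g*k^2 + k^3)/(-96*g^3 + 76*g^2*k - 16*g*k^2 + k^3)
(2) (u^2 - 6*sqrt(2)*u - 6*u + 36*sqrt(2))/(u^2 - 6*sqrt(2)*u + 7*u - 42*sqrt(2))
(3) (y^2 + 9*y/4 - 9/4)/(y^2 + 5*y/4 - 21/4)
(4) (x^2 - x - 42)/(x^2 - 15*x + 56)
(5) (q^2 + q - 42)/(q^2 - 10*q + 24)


(1) = (6*g^2 + 7*g*k + k^2)/(16*g^2 - 10*g*k + k^2)
(2) = (u - 6)/(u + 7)
(3) = (4*y - 3)/(4*y - 7)
(4) = (x + 6)/(x - 8)
(5) = (q + 7)/(q - 4)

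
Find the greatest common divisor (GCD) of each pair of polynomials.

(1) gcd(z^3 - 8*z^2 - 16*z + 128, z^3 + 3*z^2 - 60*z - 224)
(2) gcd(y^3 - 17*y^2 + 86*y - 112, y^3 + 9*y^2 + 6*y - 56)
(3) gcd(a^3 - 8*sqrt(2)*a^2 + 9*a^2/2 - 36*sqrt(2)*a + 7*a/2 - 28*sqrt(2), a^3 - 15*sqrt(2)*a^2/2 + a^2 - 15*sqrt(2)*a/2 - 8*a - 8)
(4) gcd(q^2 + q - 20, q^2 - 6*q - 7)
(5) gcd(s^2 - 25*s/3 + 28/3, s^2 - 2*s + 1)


(1) = gcd((z - 8)*(z - 4)*(z + 4), (z - 8)*(z + 4)*(z + 7)) = z^2 - 4*z - 32
(2) = gcd((y - 8)*(y - 7)*(y - 2), (y - 2)*(y + 4)*(y + 7)) = y - 2
(3) = a^2 + a*(1 - 8*sqrt(2)) - 8*sqrt(2)
(4) = 1
(5) = 1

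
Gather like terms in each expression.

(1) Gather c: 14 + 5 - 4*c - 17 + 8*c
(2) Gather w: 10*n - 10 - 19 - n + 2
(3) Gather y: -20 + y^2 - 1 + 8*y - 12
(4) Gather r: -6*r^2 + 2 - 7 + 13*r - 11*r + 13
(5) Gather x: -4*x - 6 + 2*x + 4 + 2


(1) = 4*c + 2
(2) = 9*n - 27
(3) = y^2 + 8*y - 33
(4) = -6*r^2 + 2*r + 8
(5) = -2*x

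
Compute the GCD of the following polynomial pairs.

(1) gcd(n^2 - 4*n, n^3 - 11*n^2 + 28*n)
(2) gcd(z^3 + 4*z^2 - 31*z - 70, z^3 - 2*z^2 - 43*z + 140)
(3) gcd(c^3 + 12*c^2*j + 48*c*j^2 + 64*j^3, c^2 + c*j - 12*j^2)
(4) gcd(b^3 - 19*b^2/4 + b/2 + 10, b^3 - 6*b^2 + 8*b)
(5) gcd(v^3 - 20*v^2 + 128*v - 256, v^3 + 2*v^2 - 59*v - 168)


(1) = gcd(n*(n - 4), n*(n - 7)*(n - 4)) = n^2 - 4*n
(2) = gcd((z - 5)*(z + 2)*(z + 7), (z - 5)*(z - 4)*(z + 7)) = z^2 + 2*z - 35
(3) = gcd((c + 4*j)^3, (c - 3*j)*(c + 4*j)) = c + 4*j
(4) = gcd((b - 4)*(b - 2)*(b + 5/4), b*(b - 4)*(b - 2)) = b^2 - 6*b + 8
(5) = v - 8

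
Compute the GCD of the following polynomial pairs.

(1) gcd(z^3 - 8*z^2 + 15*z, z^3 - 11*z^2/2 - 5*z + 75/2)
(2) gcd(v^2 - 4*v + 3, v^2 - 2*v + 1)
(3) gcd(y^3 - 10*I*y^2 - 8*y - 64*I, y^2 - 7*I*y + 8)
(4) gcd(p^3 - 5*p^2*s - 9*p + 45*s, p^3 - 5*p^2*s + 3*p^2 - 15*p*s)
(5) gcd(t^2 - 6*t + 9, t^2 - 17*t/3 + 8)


(1) = gcd(z*(z - 5)*(z - 3), (z - 5)*(z - 3)*(z + 5/2)) = z^2 - 8*z + 15
(2) = gcd((v - 3)*(v - 1), (v - 1)^2) = v - 1
(3) = gcd((y - 8*I)*(y - 4*I)*(y + 2*I), (y - 8*I)*(y + I)) = y - 8*I
(4) = p^2 - 5*p*s + 3*p - 15*s
(5) = gcd((t - 3)^2, (t - 3)*(t - 8/3)) = t - 3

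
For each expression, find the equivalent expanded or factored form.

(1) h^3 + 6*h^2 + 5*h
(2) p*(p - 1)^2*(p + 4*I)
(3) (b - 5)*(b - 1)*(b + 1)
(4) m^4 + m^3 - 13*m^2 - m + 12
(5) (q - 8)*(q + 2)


(1) = h*(h + 1)*(h + 5)
(2) = p^4 - 2*p^3 + 4*I*p^3 + p^2 - 8*I*p^2 + 4*I*p
(3) = b^3 - 5*b^2 - b + 5
(4) = (m - 3)*(m - 1)*(m + 1)*(m + 4)
(5) = q^2 - 6*q - 16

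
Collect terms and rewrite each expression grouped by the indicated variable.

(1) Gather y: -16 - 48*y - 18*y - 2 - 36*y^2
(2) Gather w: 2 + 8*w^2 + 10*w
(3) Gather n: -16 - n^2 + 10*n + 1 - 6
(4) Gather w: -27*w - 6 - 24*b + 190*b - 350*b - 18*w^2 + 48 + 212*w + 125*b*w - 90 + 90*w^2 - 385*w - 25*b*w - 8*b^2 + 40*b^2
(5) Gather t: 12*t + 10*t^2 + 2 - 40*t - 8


(1) = -36*y^2 - 66*y - 18
(2) = 8*w^2 + 10*w + 2
(3) = -n^2 + 10*n - 21
(4) = 32*b^2 - 184*b + 72*w^2 + w*(100*b - 200) - 48
(5) = 10*t^2 - 28*t - 6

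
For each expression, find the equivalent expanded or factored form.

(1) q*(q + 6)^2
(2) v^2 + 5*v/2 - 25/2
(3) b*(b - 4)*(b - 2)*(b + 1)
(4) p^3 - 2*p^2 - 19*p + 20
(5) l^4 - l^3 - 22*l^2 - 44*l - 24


(1) = q^3 + 12*q^2 + 36*q
(2) = (v - 5/2)*(v + 5)
(3) = b^4 - 5*b^3 + 2*b^2 + 8*b
(4) = (p - 5)*(p - 1)*(p + 4)
(5) = (l - 6)*(l + 1)*(l + 2)^2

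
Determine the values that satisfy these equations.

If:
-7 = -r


Then:
r = 7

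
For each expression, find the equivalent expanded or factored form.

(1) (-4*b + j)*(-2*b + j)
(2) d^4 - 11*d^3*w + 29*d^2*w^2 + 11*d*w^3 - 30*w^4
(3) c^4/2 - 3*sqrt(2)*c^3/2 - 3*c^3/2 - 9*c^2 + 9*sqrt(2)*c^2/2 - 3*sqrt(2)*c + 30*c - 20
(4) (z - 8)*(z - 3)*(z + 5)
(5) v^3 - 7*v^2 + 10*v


(1) = 8*b^2 - 6*b*j + j^2
(2) = (d - 6*w)*(d - 5*w)*(d - w)*(d + w)
(3) = (c/2 + sqrt(2))*(c - 2)*(c - 1)*(c - 5*sqrt(2))
(4) = z^3 - 6*z^2 - 31*z + 120
(5) = v*(v - 5)*(v - 2)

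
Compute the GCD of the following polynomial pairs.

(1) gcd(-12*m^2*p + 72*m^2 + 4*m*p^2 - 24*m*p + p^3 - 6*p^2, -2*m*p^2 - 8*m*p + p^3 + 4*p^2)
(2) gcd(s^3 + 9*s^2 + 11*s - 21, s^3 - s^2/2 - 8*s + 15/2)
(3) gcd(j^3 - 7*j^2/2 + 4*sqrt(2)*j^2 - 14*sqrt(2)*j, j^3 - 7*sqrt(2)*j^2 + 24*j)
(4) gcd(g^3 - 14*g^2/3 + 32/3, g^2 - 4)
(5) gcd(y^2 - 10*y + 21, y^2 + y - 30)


(1) = gcd((-2*m + p)*(6*m + p)*(p - 6), p*(-2*m + p)*(p + 4)) = -2*m + p
(2) = gcd((s - 1)*(s + 3)*(s + 7), (s - 5/2)*(s - 1)*(s + 3)) = s^2 + 2*s - 3
(3) = j
(4) = g - 2
(5) = gcd((y - 7)*(y - 3), (y - 5)*(y + 6)) = 1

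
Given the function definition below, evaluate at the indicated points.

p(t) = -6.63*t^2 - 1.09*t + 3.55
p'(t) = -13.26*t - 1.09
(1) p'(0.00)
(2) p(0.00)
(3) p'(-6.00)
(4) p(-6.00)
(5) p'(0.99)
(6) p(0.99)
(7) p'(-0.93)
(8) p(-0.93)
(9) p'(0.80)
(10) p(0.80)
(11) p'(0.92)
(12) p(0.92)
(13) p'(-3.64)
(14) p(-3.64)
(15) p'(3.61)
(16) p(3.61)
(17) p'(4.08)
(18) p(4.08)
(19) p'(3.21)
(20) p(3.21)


(1) = -1.09
(2) = 3.55
(3) = 78.47
(4) = -228.59
(5) = -14.22
(6) = -4.03
(7) = 11.24
(8) = -1.17
(9) = -11.70
(10) = -1.57
(11) = -13.29
(12) = -3.06
(13) = 47.18
(14) = -80.33
(15) = -48.96
(16) = -86.79
(17) = -55.19
(18) = -111.26
(19) = -43.65
(20) = -68.27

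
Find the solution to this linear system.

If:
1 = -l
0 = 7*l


Then:
No Solution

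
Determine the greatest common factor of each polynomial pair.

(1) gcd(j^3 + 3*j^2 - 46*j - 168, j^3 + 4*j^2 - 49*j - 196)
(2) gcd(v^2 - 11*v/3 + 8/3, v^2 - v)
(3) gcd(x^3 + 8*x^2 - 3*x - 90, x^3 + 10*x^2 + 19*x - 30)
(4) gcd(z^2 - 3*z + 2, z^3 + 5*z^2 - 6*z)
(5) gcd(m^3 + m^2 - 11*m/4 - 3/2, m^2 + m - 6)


(1) = j^2 - 3*j - 28
(2) = v - 1
(3) = gcd((x - 3)*(x + 5)*(x + 6), (x - 1)*(x + 5)*(x + 6)) = x^2 + 11*x + 30
(4) = z - 1
(5) = gcd((m - 3/2)*(m + 1/2)*(m + 2), (m - 2)*(m + 3)) = 1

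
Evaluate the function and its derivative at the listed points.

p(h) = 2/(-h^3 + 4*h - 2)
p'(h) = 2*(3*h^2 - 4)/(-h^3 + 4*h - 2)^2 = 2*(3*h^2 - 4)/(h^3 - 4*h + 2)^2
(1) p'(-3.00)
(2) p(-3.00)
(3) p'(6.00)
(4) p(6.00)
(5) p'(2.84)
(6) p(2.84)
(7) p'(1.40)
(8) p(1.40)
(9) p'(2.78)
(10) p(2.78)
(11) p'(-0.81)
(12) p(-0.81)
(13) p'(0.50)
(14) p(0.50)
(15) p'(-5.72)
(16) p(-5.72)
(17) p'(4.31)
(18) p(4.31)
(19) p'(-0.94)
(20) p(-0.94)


(1) = 0.27
(2) = 0.15
(3) = 0.01
(4) = -0.01
(5) = 0.22
(6) = -0.15
(7) = 5.13
(8) = 2.34
(9) = 0.25
(10) = -0.16
(11) = -0.18
(12) = -0.42
(13) = -416.00
(14) = -16.00
(15) = 0.01
(16) = 0.01
(17) = 0.02
(18) = -0.03
(19) = -0.11
(20) = -0.41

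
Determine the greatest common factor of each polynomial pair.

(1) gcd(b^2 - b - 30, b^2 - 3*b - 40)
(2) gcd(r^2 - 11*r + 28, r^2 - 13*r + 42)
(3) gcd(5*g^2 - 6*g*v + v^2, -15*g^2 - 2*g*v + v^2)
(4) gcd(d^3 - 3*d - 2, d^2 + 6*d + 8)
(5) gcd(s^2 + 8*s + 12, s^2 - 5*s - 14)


(1) = b + 5
(2) = gcd((r - 7)*(r - 4), (r - 7)*(r - 6)) = r - 7
(3) = gcd((-5*g + v)*(-g + v), (-5*g + v)*(3*g + v)) = -5*g + v
(4) = gcd((d - 2)*(d + 1)^2, (d + 2)*(d + 4)) = 1
(5) = gcd((s + 2)*(s + 6), (s - 7)*(s + 2)) = s + 2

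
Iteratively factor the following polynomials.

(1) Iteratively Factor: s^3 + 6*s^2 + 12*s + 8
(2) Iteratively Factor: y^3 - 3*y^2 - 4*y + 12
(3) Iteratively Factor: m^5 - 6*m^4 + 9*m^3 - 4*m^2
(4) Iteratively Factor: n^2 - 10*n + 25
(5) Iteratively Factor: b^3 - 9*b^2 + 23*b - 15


(1) = (s + 2)*(s^2 + 4*s + 4) = (s + 2)^2*(s + 2)
(2) = (y - 2)*(y^2 - y - 6) = (y - 2)*(y + 2)*(y - 3)
(3) = (m)*(m^4 - 6*m^3 + 9*m^2 - 4*m) = m*(m - 1)*(m^3 - 5*m^2 + 4*m) = m*(m - 4)*(m - 1)*(m^2 - m) = m^2*(m - 4)*(m - 1)*(m - 1)
(4) = (n - 5)*(n - 5)
(5) = (b - 3)*(b^2 - 6*b + 5) = (b - 3)*(b - 1)*(b - 5)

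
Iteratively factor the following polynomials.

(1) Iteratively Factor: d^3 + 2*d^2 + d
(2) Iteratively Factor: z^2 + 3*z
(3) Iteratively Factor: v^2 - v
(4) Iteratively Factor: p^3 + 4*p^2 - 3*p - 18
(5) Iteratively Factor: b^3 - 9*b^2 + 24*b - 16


(1) = (d + 1)*(d^2 + d) = d*(d + 1)*(d + 1)
(2) = (z + 3)*(z)
(3) = (v)*(v - 1)
(4) = (p + 3)*(p^2 + p - 6) = (p - 2)*(p + 3)*(p + 3)
(5) = (b - 4)*(b^2 - 5*b + 4) = (b - 4)^2*(b - 1)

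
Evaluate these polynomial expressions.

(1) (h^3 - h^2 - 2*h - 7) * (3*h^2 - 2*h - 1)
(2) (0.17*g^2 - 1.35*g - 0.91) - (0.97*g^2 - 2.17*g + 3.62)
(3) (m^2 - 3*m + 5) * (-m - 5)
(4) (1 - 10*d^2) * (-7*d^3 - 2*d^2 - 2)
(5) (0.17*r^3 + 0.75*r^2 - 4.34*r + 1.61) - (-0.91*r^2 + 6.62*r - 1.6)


(1) = 3*h^5 - 5*h^4 - 5*h^3 - 16*h^2 + 16*h + 7
(2) = -0.8*g^2 + 0.82*g - 4.53
(3) = -m^3 - 2*m^2 + 10*m - 25
(4) = 70*d^5 + 20*d^4 - 7*d^3 + 18*d^2 - 2
(5) = 0.17*r^3 + 1.66*r^2 - 10.96*r + 3.21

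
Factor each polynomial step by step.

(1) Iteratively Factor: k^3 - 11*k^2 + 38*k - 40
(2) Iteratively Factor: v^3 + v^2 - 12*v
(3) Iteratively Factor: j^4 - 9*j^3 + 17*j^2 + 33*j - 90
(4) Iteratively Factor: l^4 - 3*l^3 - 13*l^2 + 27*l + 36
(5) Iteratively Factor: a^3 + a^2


(1) = (k - 4)*(k^2 - 7*k + 10) = (k - 4)*(k - 2)*(k - 5)
(2) = (v + 4)*(v^2 - 3*v) = (v - 3)*(v + 4)*(v)
(3) = (j - 3)*(j^3 - 6*j^2 - j + 30) = (j - 5)*(j - 3)*(j^2 - j - 6) = (j - 5)*(j - 3)*(j + 2)*(j - 3)
(4) = (l - 3)*(l^3 - 13*l - 12) = (l - 3)*(l + 1)*(l^2 - l - 12) = (l - 4)*(l - 3)*(l + 1)*(l + 3)
(5) = (a)*(a^2 + a) = a^2*(a + 1)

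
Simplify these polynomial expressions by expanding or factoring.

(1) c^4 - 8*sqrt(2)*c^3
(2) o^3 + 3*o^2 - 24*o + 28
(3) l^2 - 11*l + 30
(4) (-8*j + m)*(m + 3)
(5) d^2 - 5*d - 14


(1) = c^3*(c - 8*sqrt(2))
(2) = (o - 2)^2*(o + 7)
(3) = (l - 6)*(l - 5)
(4) = -8*j*m - 24*j + m^2 + 3*m
(5) = (d - 7)*(d + 2)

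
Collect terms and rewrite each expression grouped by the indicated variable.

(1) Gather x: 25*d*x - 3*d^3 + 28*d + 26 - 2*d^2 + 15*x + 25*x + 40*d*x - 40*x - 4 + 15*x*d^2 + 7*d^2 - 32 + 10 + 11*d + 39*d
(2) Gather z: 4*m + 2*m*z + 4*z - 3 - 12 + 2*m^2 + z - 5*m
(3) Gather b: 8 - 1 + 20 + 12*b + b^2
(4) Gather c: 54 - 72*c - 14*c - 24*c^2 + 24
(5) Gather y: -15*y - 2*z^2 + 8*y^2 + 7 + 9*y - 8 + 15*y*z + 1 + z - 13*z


(1) = -3*d^3 + 5*d^2 + 78*d + x*(15*d^2 + 65*d)
(2) = 2*m^2 - m + z*(2*m + 5) - 15
(3) = b^2 + 12*b + 27
(4) = -24*c^2 - 86*c + 78
(5) = 8*y^2 + y*(15*z - 6) - 2*z^2 - 12*z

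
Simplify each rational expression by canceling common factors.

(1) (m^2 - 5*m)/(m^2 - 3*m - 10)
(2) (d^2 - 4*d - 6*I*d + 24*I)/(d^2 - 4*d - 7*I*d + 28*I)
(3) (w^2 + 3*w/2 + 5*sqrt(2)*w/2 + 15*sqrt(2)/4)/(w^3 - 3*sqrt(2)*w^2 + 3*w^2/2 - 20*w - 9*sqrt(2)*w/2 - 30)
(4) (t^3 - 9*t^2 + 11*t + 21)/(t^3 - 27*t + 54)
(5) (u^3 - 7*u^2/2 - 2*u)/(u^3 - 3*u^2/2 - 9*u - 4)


(1) = m/(m + 2)
(2) = (d - 6*I)/(d - 7*I)
(3) = (8*w + 20*sqrt(2))/(8*w^2 - 24*sqrt(2)*w - 160)
(4) = (t^2 - 6*t - 7)/(t^2 + 3*t - 18)
(5) = u/(u + 2)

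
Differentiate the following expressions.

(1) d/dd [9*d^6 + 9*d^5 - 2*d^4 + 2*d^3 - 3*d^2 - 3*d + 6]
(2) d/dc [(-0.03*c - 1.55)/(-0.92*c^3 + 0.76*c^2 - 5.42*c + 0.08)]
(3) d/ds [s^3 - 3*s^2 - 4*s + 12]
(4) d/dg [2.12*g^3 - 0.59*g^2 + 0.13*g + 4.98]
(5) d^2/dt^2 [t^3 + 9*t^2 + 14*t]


(1) = 54*d^5 + 45*d^4 - 8*d^3 + 6*d^2 - 6*d - 3
(2) = (-0.0552*c^3 - 4.2552*c^2 + 2.356*c - 8.4034)/(0.8464*c^6 - 1.3984*c^5 + 10.5504*c^4 - 8.3856*c^3 + 29.498*c^2 - 0.8672*c + 0.0064)
(3) = 3*s^2 - 6*s - 4
(4) = 6.36*g^2 - 1.18*g + 0.13
(5) = 6*t + 18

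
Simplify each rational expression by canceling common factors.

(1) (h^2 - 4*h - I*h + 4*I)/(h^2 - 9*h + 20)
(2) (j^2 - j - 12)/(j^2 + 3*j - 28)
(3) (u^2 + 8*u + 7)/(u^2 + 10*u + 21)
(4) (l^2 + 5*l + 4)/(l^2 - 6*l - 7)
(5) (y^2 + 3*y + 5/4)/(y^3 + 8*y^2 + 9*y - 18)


(1) = (h - I)/(h - 5)
(2) = (j + 3)/(j + 7)
(3) = (u + 1)/(u + 3)
(4) = (l + 4)/(l - 7)
(5) = (4*y^2 + 12*y + 5)/(4*y^3 + 32*y^2 + 36*y - 72)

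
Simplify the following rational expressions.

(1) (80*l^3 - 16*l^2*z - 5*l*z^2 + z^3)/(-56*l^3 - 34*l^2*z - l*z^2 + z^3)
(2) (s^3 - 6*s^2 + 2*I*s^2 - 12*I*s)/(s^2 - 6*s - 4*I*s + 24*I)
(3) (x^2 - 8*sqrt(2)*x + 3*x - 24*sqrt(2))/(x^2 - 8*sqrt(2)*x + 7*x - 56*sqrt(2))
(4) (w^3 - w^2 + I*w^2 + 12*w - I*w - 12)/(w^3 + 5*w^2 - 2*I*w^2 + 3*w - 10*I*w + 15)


(1) = (20*l^2 - 9*l*z + z^2)/(-14*l^2 - 5*l*z + z^2)
(2) = (s^2 + 2*I*s)/(s - 4*I)
(3) = (x + 3)/(x + 7)
(4) = (w^2 + w*(-1 + 4*I) - 4*I)/(w^2 + w*(5 + I) + 5*I)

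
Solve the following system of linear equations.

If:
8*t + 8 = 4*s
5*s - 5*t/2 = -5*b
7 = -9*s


Then:
b = 1/12
s = -7/9
t = -25/18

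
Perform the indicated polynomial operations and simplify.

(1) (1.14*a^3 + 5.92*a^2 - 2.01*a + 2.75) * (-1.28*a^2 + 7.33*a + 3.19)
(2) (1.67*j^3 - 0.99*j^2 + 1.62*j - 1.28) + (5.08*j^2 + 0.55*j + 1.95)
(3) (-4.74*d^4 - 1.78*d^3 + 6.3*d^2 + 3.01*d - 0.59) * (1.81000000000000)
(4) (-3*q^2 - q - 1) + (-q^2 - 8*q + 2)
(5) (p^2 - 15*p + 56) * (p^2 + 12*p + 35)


(1) = -1.4592*a^5 + 0.7786*a^4 + 49.603*a^3 + 0.6315*a^2 + 13.7456*a + 8.7725
(2) = 1.67*j^3 + 4.09*j^2 + 2.17*j + 0.67
(3) = -8.5794*d^4 - 3.2218*d^3 + 11.403*d^2 + 5.4481*d - 1.0679
(4) = -4*q^2 - 9*q + 1
(5) = p^4 - 3*p^3 - 89*p^2 + 147*p + 1960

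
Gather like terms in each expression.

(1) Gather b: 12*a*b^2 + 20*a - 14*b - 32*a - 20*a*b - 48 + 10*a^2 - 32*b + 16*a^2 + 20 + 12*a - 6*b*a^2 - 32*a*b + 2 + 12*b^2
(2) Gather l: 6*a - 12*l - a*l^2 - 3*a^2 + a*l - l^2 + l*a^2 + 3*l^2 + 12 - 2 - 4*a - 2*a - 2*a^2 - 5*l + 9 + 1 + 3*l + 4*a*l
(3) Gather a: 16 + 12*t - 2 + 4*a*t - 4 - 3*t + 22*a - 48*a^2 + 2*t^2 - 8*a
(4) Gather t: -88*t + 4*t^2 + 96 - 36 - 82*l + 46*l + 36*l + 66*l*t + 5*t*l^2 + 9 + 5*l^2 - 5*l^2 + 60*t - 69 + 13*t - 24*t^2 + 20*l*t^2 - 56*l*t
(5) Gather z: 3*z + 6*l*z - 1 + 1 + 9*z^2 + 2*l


(1) = 26*a^2 + b^2*(12*a + 12) + b*(-6*a^2 - 52*a - 46) - 26
(2) = -5*a^2 + l^2*(2 - a) + l*(a^2 + 5*a - 14) + 20
(3) = -48*a^2 + a*(4*t + 14) + 2*t^2 + 9*t + 10
(4) = t^2*(20*l - 20) + t*(5*l^2 + 10*l - 15)
(5) = 2*l + 9*z^2 + z*(6*l + 3)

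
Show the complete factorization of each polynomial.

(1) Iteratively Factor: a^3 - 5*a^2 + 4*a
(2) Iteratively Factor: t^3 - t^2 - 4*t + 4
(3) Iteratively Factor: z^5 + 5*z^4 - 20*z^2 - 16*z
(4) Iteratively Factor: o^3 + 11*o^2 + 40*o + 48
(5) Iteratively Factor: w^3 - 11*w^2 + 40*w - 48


(1) = (a - 1)*(a^2 - 4*a) = a*(a - 1)*(a - 4)
(2) = (t + 2)*(t^2 - 3*t + 2) = (t - 1)*(t + 2)*(t - 2)
(3) = (z + 1)*(z^4 + 4*z^3 - 4*z^2 - 16*z) = (z - 2)*(z + 1)*(z^3 + 6*z^2 + 8*z) = z*(z - 2)*(z + 1)*(z^2 + 6*z + 8) = z*(z - 2)*(z + 1)*(z + 4)*(z + 2)
(4) = (o + 4)*(o^2 + 7*o + 12) = (o + 4)^2*(o + 3)
(5) = (w - 3)*(w^2 - 8*w + 16) = (w - 4)*(w - 3)*(w - 4)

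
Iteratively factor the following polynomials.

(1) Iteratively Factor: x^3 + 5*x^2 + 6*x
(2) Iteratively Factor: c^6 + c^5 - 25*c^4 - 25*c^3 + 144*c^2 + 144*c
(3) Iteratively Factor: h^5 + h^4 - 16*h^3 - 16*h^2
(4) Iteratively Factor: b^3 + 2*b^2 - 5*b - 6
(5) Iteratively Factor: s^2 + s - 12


(1) = (x + 2)*(x^2 + 3*x) = x*(x + 2)*(x + 3)
(2) = (c + 3)*(c^5 - 2*c^4 - 19*c^3 + 32*c^2 + 48*c) = c*(c + 3)*(c^4 - 2*c^3 - 19*c^2 + 32*c + 48) = c*(c + 3)*(c + 4)*(c^3 - 6*c^2 + 5*c + 12) = c*(c - 3)*(c + 3)*(c + 4)*(c^2 - 3*c - 4) = c*(c - 4)*(c - 3)*(c + 3)*(c + 4)*(c + 1)
(3) = (h)*(h^4 + h^3 - 16*h^2 - 16*h) = h*(h + 1)*(h^3 - 16*h) = h*(h - 4)*(h + 1)*(h^2 + 4*h) = h*(h - 4)*(h + 1)*(h + 4)*(h)
(4) = (b - 2)*(b^2 + 4*b + 3) = (b - 2)*(b + 1)*(b + 3)
(5) = (s + 4)*(s - 3)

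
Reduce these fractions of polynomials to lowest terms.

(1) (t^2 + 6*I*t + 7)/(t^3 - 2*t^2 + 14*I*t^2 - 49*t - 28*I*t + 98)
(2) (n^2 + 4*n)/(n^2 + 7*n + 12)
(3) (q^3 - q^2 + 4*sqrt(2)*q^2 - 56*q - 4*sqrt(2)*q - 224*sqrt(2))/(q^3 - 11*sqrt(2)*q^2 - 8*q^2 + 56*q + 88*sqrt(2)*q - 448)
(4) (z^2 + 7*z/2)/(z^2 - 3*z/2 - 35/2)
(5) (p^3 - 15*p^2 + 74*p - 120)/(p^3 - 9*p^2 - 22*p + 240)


(1) = (t - I)/(t^2 + t*(-2 + 7*I) - 14*I)
(2) = n/(n + 3)
(3) = (q^2 + q*(4*sqrt(2) + 7) + 28*sqrt(2))/(q^2 - 11*sqrt(2)*q + 56)
(4) = z/(z - 5)
(5) = (p^2 - 9*p + 20)/(p^2 - 3*p - 40)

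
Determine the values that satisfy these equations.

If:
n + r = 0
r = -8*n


Then:
n = 0
r = 0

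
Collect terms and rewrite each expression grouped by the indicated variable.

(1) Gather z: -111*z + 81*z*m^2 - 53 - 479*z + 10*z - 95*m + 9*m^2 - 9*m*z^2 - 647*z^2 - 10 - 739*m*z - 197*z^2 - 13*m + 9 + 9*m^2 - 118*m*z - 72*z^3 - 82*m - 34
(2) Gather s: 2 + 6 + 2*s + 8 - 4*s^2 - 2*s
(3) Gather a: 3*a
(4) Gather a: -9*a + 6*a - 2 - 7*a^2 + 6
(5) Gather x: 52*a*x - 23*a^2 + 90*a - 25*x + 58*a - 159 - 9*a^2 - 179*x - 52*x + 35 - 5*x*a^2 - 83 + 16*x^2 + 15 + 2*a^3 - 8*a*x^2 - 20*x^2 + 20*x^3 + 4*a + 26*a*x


(1) = 18*m^2 - 190*m - 72*z^3 + z^2*(-9*m - 844) + z*(81*m^2 - 857*m - 580) - 88
(2) = 16 - 4*s^2
(3) = 3*a
(4) = -7*a^2 - 3*a + 4
(5) = 2*a^3 - 32*a^2 + 152*a + 20*x^3 + x^2*(-8*a - 4) + x*(-5*a^2 + 78*a - 256) - 192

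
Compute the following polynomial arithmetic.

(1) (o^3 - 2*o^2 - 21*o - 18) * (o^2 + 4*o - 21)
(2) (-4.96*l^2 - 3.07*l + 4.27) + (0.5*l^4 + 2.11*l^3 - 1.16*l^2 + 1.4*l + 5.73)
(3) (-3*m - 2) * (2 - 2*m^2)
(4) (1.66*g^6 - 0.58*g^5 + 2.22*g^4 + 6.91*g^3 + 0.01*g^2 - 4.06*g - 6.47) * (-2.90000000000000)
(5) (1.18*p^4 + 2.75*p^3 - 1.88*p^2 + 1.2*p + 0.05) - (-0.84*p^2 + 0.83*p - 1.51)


(1) = o^5 + 2*o^4 - 50*o^3 - 60*o^2 + 369*o + 378
(2) = 0.5*l^4 + 2.11*l^3 - 6.12*l^2 - 1.67*l + 10.0
(3) = 6*m^3 + 4*m^2 - 6*m - 4
(4) = -4.814*g^6 + 1.682*g^5 - 6.438*g^4 - 20.039*g^3 - 0.029*g^2 + 11.774*g + 18.763
(5) = 1.18*p^4 + 2.75*p^3 - 1.04*p^2 + 0.37*p + 1.56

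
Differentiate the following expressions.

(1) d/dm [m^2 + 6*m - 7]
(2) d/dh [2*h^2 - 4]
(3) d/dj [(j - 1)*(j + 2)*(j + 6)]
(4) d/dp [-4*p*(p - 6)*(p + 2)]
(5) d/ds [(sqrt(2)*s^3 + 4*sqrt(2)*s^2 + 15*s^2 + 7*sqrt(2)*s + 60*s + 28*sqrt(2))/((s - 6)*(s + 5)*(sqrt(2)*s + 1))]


(1) = 2*m + 6
(2) = 4*h
(3) = 3*j^2 + 14*j + 4
(4) = -12*p^2 + 32*p + 48
(5) = (-14*sqrt(2)*s^4 - 10*s^4 - 122*sqrt(2)*s^3 - 148*s^3 - 491*sqrt(2)*s^2 - 469*s^2 - 788*s - 296*sqrt(2)*s - 182*sqrt(2) - 120)/(2*s^6 - 4*s^5 + 2*sqrt(2)*s^5 - 117*s^4 - 4*sqrt(2)*s^4 - 118*sqrt(2)*s^3 + 118*s^3 + 120*sqrt(2)*s^2 + 1741*s^2 + 60*s + 1800*sqrt(2)*s + 900)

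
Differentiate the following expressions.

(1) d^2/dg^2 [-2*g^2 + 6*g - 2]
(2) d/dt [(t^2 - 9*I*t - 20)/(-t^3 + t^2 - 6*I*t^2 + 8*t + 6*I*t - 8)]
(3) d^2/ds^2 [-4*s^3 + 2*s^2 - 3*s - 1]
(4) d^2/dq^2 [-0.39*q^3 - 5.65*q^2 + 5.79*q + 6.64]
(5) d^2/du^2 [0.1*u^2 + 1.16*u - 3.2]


(1) = -4
(2) = (t^4 - 18*I*t^3 + t^2*(2 + 15*I) + t*(24 - 240*I) + 160 + 192*I)/(t^6 + t^5*(-2 + 12*I) + t^4*(-51 - 24*I) + t^3*(104 - 84*I) + t^2*(12 + 192*I) + t*(-128 - 96*I) + 64)
(3) = 4 - 24*s
(4) = -2.34*q - 11.3
(5) = 0.200000000000000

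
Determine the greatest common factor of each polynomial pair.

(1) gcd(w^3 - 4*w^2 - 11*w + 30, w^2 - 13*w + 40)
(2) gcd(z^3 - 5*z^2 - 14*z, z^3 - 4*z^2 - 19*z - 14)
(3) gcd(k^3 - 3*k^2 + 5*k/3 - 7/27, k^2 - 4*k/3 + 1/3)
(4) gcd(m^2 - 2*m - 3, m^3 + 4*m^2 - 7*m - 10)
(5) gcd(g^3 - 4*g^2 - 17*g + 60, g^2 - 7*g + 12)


(1) = gcd((w - 5)*(w - 2)*(w + 3), (w - 8)*(w - 5)) = w - 5
(2) = z^2 - 5*z - 14
(3) = gcd((k - 7/3)*(k - 1/3)^2, (k - 1)*(k - 1/3)) = k - 1/3
(4) = m + 1
(5) = g - 3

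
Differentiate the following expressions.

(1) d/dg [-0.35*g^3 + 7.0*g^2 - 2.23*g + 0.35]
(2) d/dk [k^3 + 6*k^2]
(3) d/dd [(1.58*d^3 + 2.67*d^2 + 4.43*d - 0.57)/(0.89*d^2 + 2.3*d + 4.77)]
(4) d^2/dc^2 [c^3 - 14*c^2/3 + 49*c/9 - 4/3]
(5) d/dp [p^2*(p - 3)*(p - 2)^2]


(1) = -1.05*g^2 + 14.0*g - 2.23
(2) = 3*k*(k + 4)
(3) = (1.4062*d^4 + 7.268*d^3 + 24.8081*d^2 + 26.4864*d + 22.4421)/(0.7921*d^4 + 4.094*d^3 + 13.7806*d^2 + 21.942*d + 22.7529)
(4) = 6*c - 28/3
(5) = p*(5*p^3 - 28*p^2 + 48*p - 24)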